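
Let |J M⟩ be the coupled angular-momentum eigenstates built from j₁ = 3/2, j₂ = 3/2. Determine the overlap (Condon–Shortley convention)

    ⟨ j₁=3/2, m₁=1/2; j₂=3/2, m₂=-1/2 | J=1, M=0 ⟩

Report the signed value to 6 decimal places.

−√(1/20) ≈ -0.223607

triangle: 2!·1!·1!/5! = 2/120
(j±m)!: 2!·1!·1!·2!·1!·1! = 4
prefactor² = (2J+1)·Δ·N² = 1/5
  k=0: +1/(0!·2!·1!·1!·0!·0!) = 1/2
  k=1: −1/(1!·1!·0!·0!·1!·1!) = -1
Σ = -1/2  ⇒  CG² = 1/5·(-1/2)² = 1/20
CG = −√(1/20) = -0.223607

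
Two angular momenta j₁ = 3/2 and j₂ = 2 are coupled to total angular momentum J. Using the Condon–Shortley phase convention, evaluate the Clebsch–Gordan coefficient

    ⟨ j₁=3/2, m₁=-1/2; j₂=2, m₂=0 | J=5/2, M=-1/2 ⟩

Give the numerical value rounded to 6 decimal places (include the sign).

triangle: 1!×2!×3!/7! = 12/5040
(j±m)!: 1!×2!×2!×2!×2!×3! = 96
prefactor² = (2J+1)×Δ×N² = 48/35
  k=0: +1/(0!×1!×2!×2!×0!×1!) = 1/4
  k=1: −1/(1!×0!×1!×1!×1!×2!) = -1/2
Σ = -1/4  ⇒  CG² = 48/35×(-1/4)² = 3/35
CG = −√(3/35) = -0.292770

-0.292770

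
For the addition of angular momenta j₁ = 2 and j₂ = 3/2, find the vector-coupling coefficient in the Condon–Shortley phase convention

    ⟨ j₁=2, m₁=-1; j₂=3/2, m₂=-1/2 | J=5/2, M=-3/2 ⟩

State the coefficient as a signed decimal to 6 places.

-0.169031  (= −√(1/35))

j₁+j₂−J=1  J+j₁−j₂=3  J−j₁+j₂=2  j₁+j₂+J+1=7
(j₁±m₁, j₂±m₂, J±M) = (1,3,1,2,1,4)
P² = 144/35
sum k=0..1:
  [0] +1/6 = 1/6
  [1] −1/4 = -1/4
S = -1/12
C² = P²·S² = 1/35 ; C = -0.169031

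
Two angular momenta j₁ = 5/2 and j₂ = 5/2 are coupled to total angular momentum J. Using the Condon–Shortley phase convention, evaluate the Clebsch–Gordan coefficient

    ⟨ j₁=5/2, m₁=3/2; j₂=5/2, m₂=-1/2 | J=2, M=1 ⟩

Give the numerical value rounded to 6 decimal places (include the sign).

triangle: 3!×2!×2!/8! = 24/40320
(j±m)!: 4!×1!×2!×3!×3!×1! = 1728
prefactor² = (2J+1)×Δ×N² = 36/7
  k=0: +1/(0!×3!×1!×2!×1!×0!) = 1/12
  k=1: −1/(1!×2!×0!×1!×2!×1!) = -1/4
Σ = -1/6  ⇒  CG² = 36/7×(-1/6)² = 1/7
CG = −√(1/7) = -0.377964

-0.377964  (= −√(1/7))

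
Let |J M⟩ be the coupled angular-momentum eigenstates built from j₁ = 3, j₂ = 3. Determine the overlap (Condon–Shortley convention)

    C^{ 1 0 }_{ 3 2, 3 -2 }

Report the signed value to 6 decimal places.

√[3·5!1!1!/8! · 5!1!1!5!1!1!] = √(900/7)
  +(−1)^0/∏(0,5,1,1,0,0)! = 1/120  (running 1/120)
  +(−1)^1/∏(1,4,0,0,1,1)! = -1/24  (running -1/30)
⟨..|..⟩ = √(900/7)·(-1/30) = -0.377964

-0.377964  (= −√(1/7))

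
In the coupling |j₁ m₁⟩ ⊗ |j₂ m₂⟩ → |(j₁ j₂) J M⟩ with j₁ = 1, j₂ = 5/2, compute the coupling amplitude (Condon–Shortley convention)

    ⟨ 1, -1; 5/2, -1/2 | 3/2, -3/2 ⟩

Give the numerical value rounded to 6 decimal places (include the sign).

j₁+j₂−J=2  J+j₁−j₂=0  J−j₁+j₂=3  j₁+j₂+J+1=6
(j₁±m₁, j₂±m₂, J±M) = (0,2,2,3,0,3)
P² = 48/5
sum k=2..2:
  [2] +1/12 = 1/12
S = 1/12
C² = P²·S² = 1/15 ; C = +0.258199

+√(1/15) = +0.258199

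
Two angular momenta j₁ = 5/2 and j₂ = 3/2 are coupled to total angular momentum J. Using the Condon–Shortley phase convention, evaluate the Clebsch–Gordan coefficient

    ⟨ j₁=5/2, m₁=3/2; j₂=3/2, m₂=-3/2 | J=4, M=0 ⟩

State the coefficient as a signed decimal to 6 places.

+0.267261  (= +√(1/14))

triangle: 0!×5!×3!/9! = 720/362880
(j±m)!: 4!×1!×0!×3!×4!×4! = 82944
prefactor² = (2J+1)×Δ×N² = 10368/7
  k=0: +1/(0!×0!×1!×0!×4!×3!) = 1/144
Σ = 1/144  ⇒  CG² = 10368/7×1/144² = 1/14
CG = +√(1/14) = +0.267261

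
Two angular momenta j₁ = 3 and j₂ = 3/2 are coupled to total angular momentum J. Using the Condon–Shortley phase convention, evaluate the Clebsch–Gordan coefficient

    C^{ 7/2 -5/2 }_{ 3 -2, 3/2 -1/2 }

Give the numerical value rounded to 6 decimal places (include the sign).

√[8·1!5!2!/9! · 1!5!1!2!1!6!] = √(6400/7)
  +(−1)^0/∏(0,1,5,1,0,1)! = 1/120  (running 1/120)
  +(−1)^1/∏(1,0,4,0,1,2)! = -1/48  (running -1/80)
⟨..|..⟩ = √(6400/7)·(-1/80) = -0.377964

-0.377964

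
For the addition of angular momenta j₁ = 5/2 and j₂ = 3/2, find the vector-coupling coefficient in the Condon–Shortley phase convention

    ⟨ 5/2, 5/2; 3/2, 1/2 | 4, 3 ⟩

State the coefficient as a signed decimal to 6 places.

triangle: 0!*5!*3!/9! = 720/362880
(j±m)!: 5!*0!*2!*1!*7!*1! = 1209600
prefactor² = (2J+1)*Δ*N² = 21600
  k=0: +1/(0!*0!*0!*2!*5!*1!) = 1/240
Σ = 1/240  ⇒  CG² = 21600*1/240² = 3/8
CG = +√(3/8) = +0.612372

+√(3/8) = +0.612372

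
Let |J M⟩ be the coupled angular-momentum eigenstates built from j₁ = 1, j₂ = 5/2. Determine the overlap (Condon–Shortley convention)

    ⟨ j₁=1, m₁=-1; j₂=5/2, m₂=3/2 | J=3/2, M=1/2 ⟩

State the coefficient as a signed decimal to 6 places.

+0.632456

triangle: 2!*0!*3!/6! = 12/720
(j±m)!: 0!*2!*4!*1!*2!*1! = 96
prefactor² = (2J+1)*Δ*N² = 32/5
  k=2: +1/(2!*0!*0!*2!*0!*1!) = 1/4
Σ = 1/4  ⇒  CG² = 32/5*1/4² = 2/5
CG = +√(2/5) = +0.632456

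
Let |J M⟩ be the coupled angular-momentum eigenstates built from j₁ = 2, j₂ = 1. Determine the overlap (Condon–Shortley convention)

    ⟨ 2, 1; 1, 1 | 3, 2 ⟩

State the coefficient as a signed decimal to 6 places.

√[7·0!4!2!/7! · 3!1!2!0!5!1!] = √(96)
  +(−1)^0/∏(0,0,1,2,3,0)! = 1/12  (running 1/12)
⟨..|..⟩ = √(96)·(1/12) = +0.816497

+√(2/3) ≈ +0.816497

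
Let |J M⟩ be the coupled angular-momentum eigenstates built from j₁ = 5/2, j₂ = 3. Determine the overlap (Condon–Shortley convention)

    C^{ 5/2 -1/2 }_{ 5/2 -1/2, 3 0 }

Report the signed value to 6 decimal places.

√[6·3!2!3!/9! · 2!3!3!3!2!3!] = √(216/35)
  +(−1)^1/∏(1,2,2,2,0,1)! = -1/8  (running -1/8)
  +(−1)^2/∏(2,1,1,1,1,2)! = 1/4  (running 1/8)
  +(−1)^3/∏(3,0,0,0,2,3)! = -1/72  (running 1/9)
⟨..|..⟩ = √(216/35)·(1/9) = +0.276026

+√(8/105) ≈ +0.276026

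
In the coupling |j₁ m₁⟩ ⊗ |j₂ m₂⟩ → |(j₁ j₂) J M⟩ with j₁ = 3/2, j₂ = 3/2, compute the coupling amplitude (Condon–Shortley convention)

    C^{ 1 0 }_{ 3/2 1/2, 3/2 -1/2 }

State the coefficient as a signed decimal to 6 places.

-0.223607  (= −√(1/20))

√[3·2!1!1!/5! · 2!1!1!2!1!1!] = √(1/5)
  +(−1)^0/∏(0,2,1,1,0,0)! = 1/2  (running 1/2)
  +(−1)^1/∏(1,1,0,0,1,1)! = -1  (running -1/2)
⟨..|..⟩ = √(1/5)·(-1/2) = -0.223607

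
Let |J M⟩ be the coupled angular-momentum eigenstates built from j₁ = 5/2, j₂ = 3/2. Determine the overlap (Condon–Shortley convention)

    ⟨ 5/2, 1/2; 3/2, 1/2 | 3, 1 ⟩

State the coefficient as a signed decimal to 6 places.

j₁+j₂−J=1  J+j₁−j₂=4  J−j₁+j₂=2  j₁+j₂+J+1=8
(j₁±m₁, j₂±m₂, J±M) = (3,2,2,1,4,2)
P² = 48/5
sum k=0..1:
  [0] +1/8 = 1/8
  [1] −1/6 = -1/6
S = -1/24
C² = P²·S² = 1/60 ; C = -0.129099

−√(1/60) = -0.129099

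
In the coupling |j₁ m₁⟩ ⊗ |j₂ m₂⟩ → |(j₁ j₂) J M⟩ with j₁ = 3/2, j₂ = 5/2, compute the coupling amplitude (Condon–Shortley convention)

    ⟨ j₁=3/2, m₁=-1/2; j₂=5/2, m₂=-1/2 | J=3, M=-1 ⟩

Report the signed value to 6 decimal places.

j₁+j₂−J=1  J+j₁−j₂=2  J−j₁+j₂=4  j₁+j₂+J+1=8
(j₁±m₁, j₂±m₂, J±M) = (1,2,2,3,2,4)
P² = 48/5
sum k=0..1:
  [0] +1/8 = 1/8
  [1] −1/6 = -1/6
S = -1/24
C² = P²·S² = 1/60 ; C = -0.129099

-0.129099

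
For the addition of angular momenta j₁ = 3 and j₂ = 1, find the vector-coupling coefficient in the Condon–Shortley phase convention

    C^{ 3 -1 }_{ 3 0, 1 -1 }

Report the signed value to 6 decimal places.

+0.707107

√[7·1!5!1!/8! · 3!3!0!2!2!4!] = √(72)
  +(−1)^0/∏(0,1,3,0,2,1)! = 1/12  (running 1/12)
⟨..|..⟩ = √(72)·(1/12) = +0.707107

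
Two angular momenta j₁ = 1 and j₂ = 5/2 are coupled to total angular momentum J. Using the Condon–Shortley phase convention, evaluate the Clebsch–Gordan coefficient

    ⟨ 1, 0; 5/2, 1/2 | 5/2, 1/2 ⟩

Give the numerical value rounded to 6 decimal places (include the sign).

√[6·1!1!4!/7! · 1!1!3!2!3!2!] = √(144/35)
  +(−1)^0/∏(0,1,1,3,0,1)! = 1/6  (running 1/6)
  +(−1)^1/∏(1,0,0,2,1,2)! = -1/4  (running -1/12)
⟨..|..⟩ = √(144/35)·(-1/12) = -0.169031

-0.169031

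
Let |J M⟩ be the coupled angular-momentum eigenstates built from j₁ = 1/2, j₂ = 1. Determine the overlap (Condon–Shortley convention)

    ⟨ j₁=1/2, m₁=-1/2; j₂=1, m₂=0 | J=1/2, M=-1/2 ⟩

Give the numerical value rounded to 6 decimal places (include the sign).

−√(1/3) = -0.577350

j₁+j₂−J=1  J+j₁−j₂=0  J−j₁+j₂=1  j₁+j₂+J+1=3
(j₁±m₁, j₂±m₂, J±M) = (0,1,1,1,0,1)
P² = 1/3
sum k=1..1:
  [1] −1/1 = -1
S = -1
C² = P²·S² = 1/3 ; C = -0.577350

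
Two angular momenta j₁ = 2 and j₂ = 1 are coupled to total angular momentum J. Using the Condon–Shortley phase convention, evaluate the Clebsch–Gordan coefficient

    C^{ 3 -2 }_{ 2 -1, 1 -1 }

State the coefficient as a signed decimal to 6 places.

+√(2/3) = +0.816497

j₁+j₂−J=0  J+j₁−j₂=4  J−j₁+j₂=2  j₁+j₂+J+1=7
(j₁±m₁, j₂±m₂, J±M) = (1,3,0,2,1,5)
P² = 96
sum k=0..0:
  [0] +1/12 = 1/12
S = 1/12
C² = P²·S² = 2/3 ; C = +0.816497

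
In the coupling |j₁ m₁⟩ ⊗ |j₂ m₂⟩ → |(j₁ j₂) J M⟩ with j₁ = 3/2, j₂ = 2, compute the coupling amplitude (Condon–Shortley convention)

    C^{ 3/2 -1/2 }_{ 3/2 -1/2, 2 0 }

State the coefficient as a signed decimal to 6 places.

√[4·2!1!2!/6! · 1!2!2!2!1!2!] = √(16/45)
  +(−1)^1/∏(1,1,1,1,0,1)! = -1  (running -1)
  +(−1)^2/∏(2,0,0,0,1,2)! = 1/4  (running -3/4)
⟨..|..⟩ = √(16/45)·(-3/4) = -0.447214

−√(1/5) ≈ -0.447214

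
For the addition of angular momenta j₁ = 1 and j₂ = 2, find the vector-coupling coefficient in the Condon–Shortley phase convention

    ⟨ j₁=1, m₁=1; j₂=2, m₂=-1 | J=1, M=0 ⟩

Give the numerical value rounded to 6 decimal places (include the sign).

+0.547723

√[3·2!0!2!/5! · 2!0!1!3!1!1!] = √(6/5)
  +(−1)^0/∏(0,2,0,1,0,1)! = 1/2  (running 1/2)
⟨..|..⟩ = √(6/5)·(1/2) = +0.547723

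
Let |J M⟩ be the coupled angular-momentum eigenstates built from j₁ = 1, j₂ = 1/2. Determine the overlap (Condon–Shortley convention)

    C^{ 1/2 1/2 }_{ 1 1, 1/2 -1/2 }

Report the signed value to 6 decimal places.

+0.816497  (= +√(2/3))

j₁+j₂−J=1  J+j₁−j₂=1  J−j₁+j₂=0  j₁+j₂+J+1=3
(j₁±m₁, j₂±m₂, J±M) = (2,0,0,1,1,0)
P² = 2/3
sum k=0..0:
  [0] +1/1 = 1
S = 1
C² = P²·S² = 2/3 ; C = +0.816497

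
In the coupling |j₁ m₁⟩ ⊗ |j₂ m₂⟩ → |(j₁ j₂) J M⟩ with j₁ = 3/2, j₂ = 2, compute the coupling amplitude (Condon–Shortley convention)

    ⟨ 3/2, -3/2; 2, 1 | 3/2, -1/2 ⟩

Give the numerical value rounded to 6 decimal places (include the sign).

+√(2/5) ≈ +0.632456

triangle: 2!·1!·2!/6! = 4/720
(j±m)!: 0!·3!·3!·1!·1!·2! = 72
prefactor² = (2J+1)·Δ·N² = 8/5
  k=2: +1/(2!·0!·1!·1!·0!·1!) = 1/2
Σ = 1/2  ⇒  CG² = 8/5·1/2² = 2/5
CG = +√(2/5) = +0.632456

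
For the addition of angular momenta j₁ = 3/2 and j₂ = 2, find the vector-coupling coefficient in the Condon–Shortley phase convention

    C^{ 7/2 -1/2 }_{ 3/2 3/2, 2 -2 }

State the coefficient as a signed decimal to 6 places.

+0.169031  (= +√(1/35))

triangle: 0!*3!*4!/8! = 144/40320
(j±m)!: 3!*0!*0!*4!*3!*4! = 20736
prefactor² = (2J+1)*Δ*N² = 20736/35
  k=0: +1/(0!*0!*0!*0!*3!*4!) = 1/144
Σ = 1/144  ⇒  CG² = 20736/35*1/144² = 1/35
CG = +√(1/35) = +0.169031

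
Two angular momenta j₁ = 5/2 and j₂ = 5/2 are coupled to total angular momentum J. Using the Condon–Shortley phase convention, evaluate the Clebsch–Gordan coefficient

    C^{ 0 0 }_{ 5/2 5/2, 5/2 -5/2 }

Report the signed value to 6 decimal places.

+0.408248  (= +√(1/6))

√[1·5!0!0!/6! · 5!0!0!5!0!0!] = √(2400)
  +(−1)^0/∏(0,5,0,0,0,0)! = 1/120  (running 1/120)
⟨..|..⟩ = √(2400)·(1/120) = +0.408248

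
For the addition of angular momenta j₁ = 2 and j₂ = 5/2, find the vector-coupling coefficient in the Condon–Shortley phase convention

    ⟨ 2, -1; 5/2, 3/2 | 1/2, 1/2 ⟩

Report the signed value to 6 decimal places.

-0.516398  (= −√(4/15))

j₁+j₂−J=4  J+j₁−j₂=0  J−j₁+j₂=1  j₁+j₂+J+1=6
(j₁±m₁, j₂±m₂, J±M) = (1,3,4,1,1,0)
P² = 48/5
sum k=3..3:
  [3] −1/6 = -1/6
S = -1/6
C² = P²·S² = 4/15 ; C = -0.516398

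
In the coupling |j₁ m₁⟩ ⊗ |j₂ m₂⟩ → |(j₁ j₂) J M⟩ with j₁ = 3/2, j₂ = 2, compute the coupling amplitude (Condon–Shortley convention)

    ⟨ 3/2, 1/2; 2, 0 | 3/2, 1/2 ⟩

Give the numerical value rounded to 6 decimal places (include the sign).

√[4·2!1!2!/6! · 2!1!2!2!2!1!] = √(16/45)
  +(−1)^0/∏(0,2,1,2,0,0)! = 1/4  (running 1/4)
  +(−1)^1/∏(1,1,0,1,1,1)! = -1  (running -3/4)
⟨..|..⟩ = √(16/45)·(-3/4) = -0.447214

-0.447214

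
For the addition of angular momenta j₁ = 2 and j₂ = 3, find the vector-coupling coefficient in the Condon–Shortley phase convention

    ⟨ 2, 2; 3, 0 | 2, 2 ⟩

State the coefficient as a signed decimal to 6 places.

j₁+j₂−J=3  J+j₁−j₂=1  J−j₁+j₂=3  j₁+j₂+J+1=8
(j₁±m₁, j₂±m₂, J±M) = (4,0,3,3,4,0)
P² = 648/7
sum k=0..0:
  [0] +1/36 = 1/36
S = 1/36
C² = P²·S² = 1/14 ; C = +0.267261

+√(1/14) = +0.267261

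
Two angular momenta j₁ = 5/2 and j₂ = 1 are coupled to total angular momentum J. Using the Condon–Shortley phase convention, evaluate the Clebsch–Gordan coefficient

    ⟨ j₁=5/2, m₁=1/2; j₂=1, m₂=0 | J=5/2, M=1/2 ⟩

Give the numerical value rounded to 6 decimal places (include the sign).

j₁+j₂−J=1  J+j₁−j₂=4  J−j₁+j₂=1  j₁+j₂+J+1=7
(j₁±m₁, j₂±m₂, J±M) = (3,2,1,1,3,2)
P² = 144/35
sum k=0..1:
  [0] +1/4 = 1/4
  [1] −1/6 = -1/6
S = 1/12
C² = P²·S² = 1/35 ; C = +0.169031

+√(1/35) ≈ +0.169031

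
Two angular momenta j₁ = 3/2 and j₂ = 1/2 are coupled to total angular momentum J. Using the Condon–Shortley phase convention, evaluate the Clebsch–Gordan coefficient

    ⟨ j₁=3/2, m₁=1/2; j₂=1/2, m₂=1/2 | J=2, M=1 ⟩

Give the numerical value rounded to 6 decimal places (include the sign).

+0.866025  (= +√(3/4))

√[5·0!3!1!/5! · 2!1!1!0!3!1!] = √(3)
  +(−1)^0/∏(0,0,1,1,2,0)! = 1/2  (running 1/2)
⟨..|..⟩ = √(3)·(1/2) = +0.866025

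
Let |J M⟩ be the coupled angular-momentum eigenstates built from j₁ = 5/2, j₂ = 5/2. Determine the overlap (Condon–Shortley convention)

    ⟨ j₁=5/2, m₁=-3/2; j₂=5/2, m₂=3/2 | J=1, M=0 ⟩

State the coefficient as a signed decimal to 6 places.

√[3·4!1!1!/7! · 1!4!4!1!1!1!] = √(288/35)
  +(−1)^3/∏(3,1,1,1,0,0)! = -1/6  (running -1/6)
  +(−1)^4/∏(4,0,0,0,1,1)! = 1/24  (running -1/8)
⟨..|..⟩ = √(288/35)·(-1/8) = -0.358569

−√(9/70) = -0.358569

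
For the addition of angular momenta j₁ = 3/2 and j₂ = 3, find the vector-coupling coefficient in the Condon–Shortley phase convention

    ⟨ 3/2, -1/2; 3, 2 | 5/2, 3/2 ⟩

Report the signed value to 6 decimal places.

triangle: 2!·1!·4!/8! = 48/40320
(j±m)!: 1!·2!·5!·1!·4!·1! = 5760
prefactor² = (2J+1)·Δ·N² = 288/7
  k=1: −1/(1!·1!·1!·4!·0!·0!) = -1/24
  k=2: +1/(2!·0!·0!·3!·1!·1!) = 1/12
Σ = 1/24  ⇒  CG² = 288/7·1/24² = 1/14
CG = +√(1/14) = +0.267261

+√(1/14) ≈ +0.267261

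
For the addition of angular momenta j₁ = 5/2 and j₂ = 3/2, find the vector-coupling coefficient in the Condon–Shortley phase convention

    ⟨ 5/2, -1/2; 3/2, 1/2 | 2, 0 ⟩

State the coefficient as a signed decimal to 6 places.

j₁+j₂−J=2  J+j₁−j₂=3  J−j₁+j₂=1  j₁+j₂+J+1=7
(j₁±m₁, j₂±m₂, J±M) = (2,3,2,1,2,2)
P² = 8/7
sum k=1..2:
  [1] −1/2 = -1/2
  [2] +1/4 = 1/4
S = -1/4
C² = P²·S² = 1/14 ; C = -0.267261

-0.267261  (= −√(1/14))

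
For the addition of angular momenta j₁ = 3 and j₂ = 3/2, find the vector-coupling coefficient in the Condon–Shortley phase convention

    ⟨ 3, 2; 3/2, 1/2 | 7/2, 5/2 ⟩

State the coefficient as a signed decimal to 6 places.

triangle: 1!*5!*2!/9! = 240/362880
(j±m)!: 5!*1!*2!*1!*6!*1! = 172800
prefactor² = (2J+1)*Δ*N² = 6400/7
  k=0: +1/(0!*1!*1!*2!*4!*0!) = 1/48
  k=1: −1/(1!*0!*0!*1!*5!*1!) = -1/120
Σ = 1/80  ⇒  CG² = 6400/7*1/80² = 1/7
CG = +√(1/7) = +0.377964

+√(1/7) = +0.377964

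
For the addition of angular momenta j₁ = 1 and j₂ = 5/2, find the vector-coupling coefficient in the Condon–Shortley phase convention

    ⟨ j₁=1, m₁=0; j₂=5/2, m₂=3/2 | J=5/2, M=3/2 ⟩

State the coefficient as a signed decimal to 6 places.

triangle: 1!*1!*4!/7! = 24/5040
(j±m)!: 1!*1!*4!*1!*4!*1! = 576
prefactor² = (2J+1)*Δ*N² = 576/35
  k=0: +1/(0!*1!*1!*4!*0!*0!) = 1/24
  k=1: −1/(1!*0!*0!*3!*1!*1!) = -1/6
Σ = -1/8  ⇒  CG² = 576/35*(-1/8)² = 9/35
CG = −√(9/35) = -0.507093

-0.507093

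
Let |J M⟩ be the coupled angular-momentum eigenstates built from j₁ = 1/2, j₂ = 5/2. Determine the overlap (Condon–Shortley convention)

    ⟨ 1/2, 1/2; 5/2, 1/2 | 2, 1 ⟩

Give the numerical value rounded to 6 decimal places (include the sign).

triangle: 1!·0!·4!/6! = 24/720
(j±m)!: 1!·0!·3!·2!·3!·1! = 72
prefactor² = (2J+1)·Δ·N² = 12
  k=0: +1/(0!·1!·0!·3!·0!·1!) = 1/6
Σ = 1/6  ⇒  CG² = 12·1/6² = 1/3
CG = +√(1/3) = +0.577350

+0.577350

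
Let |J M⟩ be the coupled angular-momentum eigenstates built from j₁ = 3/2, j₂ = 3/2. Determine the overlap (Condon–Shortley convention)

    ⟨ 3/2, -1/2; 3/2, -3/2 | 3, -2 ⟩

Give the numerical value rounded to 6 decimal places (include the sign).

triangle: 0!*3!*3!/7! = 36/5040
(j±m)!: 1!*2!*0!*3!*1!*5! = 1440
prefactor² = (2J+1)*Δ*N² = 72
  k=0: +1/(0!*0!*2!*0!*1!*3!) = 1/12
Σ = 1/12  ⇒  CG² = 72*1/12² = 1/2
CG = +√(1/2) = +0.707107

+√(1/2) ≈ +0.707107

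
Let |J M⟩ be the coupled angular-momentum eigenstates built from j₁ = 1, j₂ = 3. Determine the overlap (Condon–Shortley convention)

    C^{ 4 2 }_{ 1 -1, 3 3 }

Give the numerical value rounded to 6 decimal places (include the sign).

j₁+j₂−J=0  J+j₁−j₂=2  J−j₁+j₂=6  j₁+j₂+J+1=9
(j₁±m₁, j₂±m₂, J±M) = (0,2,6,0,6,2)
P² = 518400/7
sum k=0..0:
  [0] +1/1440 = 1/1440
S = 1/1440
C² = P²·S² = 1/28 ; C = +0.188982

+√(1/28) ≈ +0.188982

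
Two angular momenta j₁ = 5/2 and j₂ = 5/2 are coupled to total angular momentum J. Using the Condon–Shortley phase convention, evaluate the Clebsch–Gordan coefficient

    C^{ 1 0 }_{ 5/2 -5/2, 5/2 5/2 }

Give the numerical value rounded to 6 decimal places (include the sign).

+0.597614  (= +√(5/14))

√[3·4!1!1!/7! · 0!5!5!0!1!1!] = √(1440/7)
  +(−1)^4/∏(4,0,1,1,0,0)! = 1/24  (running 1/24)
⟨..|..⟩ = √(1440/7)·(1/24) = +0.597614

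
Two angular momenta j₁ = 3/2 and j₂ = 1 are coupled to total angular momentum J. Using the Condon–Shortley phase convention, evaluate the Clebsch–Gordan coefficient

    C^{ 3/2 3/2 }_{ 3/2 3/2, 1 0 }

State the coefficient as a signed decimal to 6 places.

+0.774597  (= +√(3/5))

triangle: 1!·2!·1!/5! = 2/120
(j±m)!: 3!·0!·1!·1!·3!·0! = 36
prefactor² = (2J+1)·Δ·N² = 12/5
  k=0: +1/(0!·1!·0!·1!·2!·0!) = 1/2
Σ = 1/2  ⇒  CG² = 12/5·1/2² = 3/5
CG = +√(3/5) = +0.774597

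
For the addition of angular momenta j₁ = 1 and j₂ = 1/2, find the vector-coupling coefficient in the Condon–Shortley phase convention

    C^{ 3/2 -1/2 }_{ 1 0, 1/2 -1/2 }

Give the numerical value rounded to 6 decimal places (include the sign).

+√(2/3) ≈ +0.816497

√[4·0!2!1!/4! · 1!1!0!1!1!2!] = √(2/3)
  +(−1)^0/∏(0,0,1,0,1,1)! = 1  (running 1)
⟨..|..⟩ = √(2/3)·(1) = +0.816497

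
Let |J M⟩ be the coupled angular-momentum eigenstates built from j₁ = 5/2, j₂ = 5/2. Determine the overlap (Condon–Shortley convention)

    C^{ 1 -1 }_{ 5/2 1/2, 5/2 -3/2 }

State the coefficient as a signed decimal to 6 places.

triangle: 4!·1!·1!/7! = 24/5040
(j±m)!: 3!·2!·1!·4!·0!·2! = 576
prefactor² = (2J+1)·Δ·N² = 288/35
  k=1: −1/(1!·3!·1!·0!·0!·1!) = -1/6
Σ = -1/6  ⇒  CG² = 288/35·(-1/6)² = 8/35
CG = −√(8/35) = -0.478091

−√(8/35) ≈ -0.478091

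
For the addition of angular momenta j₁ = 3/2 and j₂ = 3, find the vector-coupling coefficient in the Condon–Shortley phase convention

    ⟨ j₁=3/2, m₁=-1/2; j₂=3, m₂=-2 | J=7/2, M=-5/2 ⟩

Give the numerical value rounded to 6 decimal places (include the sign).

+0.377964

triangle: 1!·2!·5!/9! = 240/362880
(j±m)!: 1!·2!·1!·5!·1!·6! = 172800
prefactor² = (2J+1)·Δ·N² = 6400/7
  k=0: +1/(0!·1!·2!·1!·0!·4!) = 1/48
  k=1: −1/(1!·0!·1!·0!·1!·5!) = -1/120
Σ = 1/80  ⇒  CG² = 6400/7·1/80² = 1/7
CG = +√(1/7) = +0.377964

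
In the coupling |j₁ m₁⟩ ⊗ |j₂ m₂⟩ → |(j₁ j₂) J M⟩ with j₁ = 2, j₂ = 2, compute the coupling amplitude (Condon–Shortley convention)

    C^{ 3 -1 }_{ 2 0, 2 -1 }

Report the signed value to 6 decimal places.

triangle: 1!×3!×3!/8! = 36/40320
(j±m)!: 2!×2!×1!×3!×2!×4! = 1152
prefactor² = (2J+1)×Δ×N² = 36/5
  k=0: +1/(0!×1!×2!×1!×1!×2!) = 1/4
  k=1: −1/(1!×0!×1!×0!×2!×3!) = -1/12
Σ = 1/6  ⇒  CG² = 36/5×1/6² = 1/5
CG = +√(1/5) = +0.447214

+√(1/5) ≈ +0.447214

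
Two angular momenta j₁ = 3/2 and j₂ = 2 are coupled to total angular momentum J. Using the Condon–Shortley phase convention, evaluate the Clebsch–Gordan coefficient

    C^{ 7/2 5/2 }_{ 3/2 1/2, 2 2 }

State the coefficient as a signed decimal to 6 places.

triangle: 0!*3!*4!/8! = 144/40320
(j±m)!: 2!*1!*4!*0!*6!*1! = 34560
prefactor² = (2J+1)*Δ*N² = 6912/7
  k=0: +1/(0!*0!*1!*4!*2!*0!) = 1/48
Σ = 1/48  ⇒  CG² = 6912/7*1/48² = 3/7
CG = +√(3/7) = +0.654654

+0.654654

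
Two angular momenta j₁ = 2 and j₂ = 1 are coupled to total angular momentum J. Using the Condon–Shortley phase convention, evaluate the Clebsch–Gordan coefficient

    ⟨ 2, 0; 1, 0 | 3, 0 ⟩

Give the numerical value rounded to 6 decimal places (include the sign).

j₁+j₂−J=0  J+j₁−j₂=4  J−j₁+j₂=2  j₁+j₂+J+1=7
(j₁±m₁, j₂±m₂, J±M) = (2,2,1,1,3,3)
P² = 48/5
sum k=0..0:
  [0] +1/4 = 1/4
S = 1/4
C² = P²·S² = 3/5 ; C = +0.774597

+√(3/5) = +0.774597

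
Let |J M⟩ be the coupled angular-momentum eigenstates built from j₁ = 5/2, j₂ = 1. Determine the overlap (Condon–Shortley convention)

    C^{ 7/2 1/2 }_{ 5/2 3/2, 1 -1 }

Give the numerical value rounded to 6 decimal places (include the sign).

+0.377964

j₁+j₂−J=0  J+j₁−j₂=5  J−j₁+j₂=2  j₁+j₂+J+1=8
(j₁±m₁, j₂±m₂, J±M) = (4,1,0,2,4,3)
P² = 2304/7
sum k=0..0:
  [0] +1/48 = 1/48
S = 1/48
C² = P²·S² = 1/7 ; C = +0.377964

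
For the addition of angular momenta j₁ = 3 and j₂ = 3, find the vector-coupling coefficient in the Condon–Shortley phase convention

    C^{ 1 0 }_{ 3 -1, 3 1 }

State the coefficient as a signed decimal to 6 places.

triangle: 5!·1!·1!/8! = 120/40320
(j±m)!: 2!·4!·4!·2!·1!·1! = 2304
prefactor² = (2J+1)·Δ·N² = 144/7
  k=3: −1/(3!·2!·1!·1!·0!·0!) = -1/12
  k=4: +1/(4!·1!·0!·0!·1!·1!) = 1/24
Σ = -1/24  ⇒  CG² = 144/7·(-1/24)² = 1/28
CG = −√(1/28) = -0.188982

-0.188982  (= −√(1/28))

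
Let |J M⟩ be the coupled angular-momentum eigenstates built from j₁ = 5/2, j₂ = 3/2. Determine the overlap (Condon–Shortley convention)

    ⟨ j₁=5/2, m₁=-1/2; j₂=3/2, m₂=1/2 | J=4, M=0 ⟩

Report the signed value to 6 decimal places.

j₁+j₂−J=0  J+j₁−j₂=5  J−j₁+j₂=3  j₁+j₂+J+1=9
(j₁±m₁, j₂±m₂, J±M) = (2,3,2,1,4,4)
P² = 1728/7
sum k=0..0:
  [0] +1/24 = 1/24
S = 1/24
C² = P²·S² = 3/7 ; C = +0.654654

+√(3/7) = +0.654654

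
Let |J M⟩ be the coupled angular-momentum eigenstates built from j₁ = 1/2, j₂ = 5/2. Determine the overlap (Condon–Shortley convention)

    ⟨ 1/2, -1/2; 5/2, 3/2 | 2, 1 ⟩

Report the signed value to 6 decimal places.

−√(2/3) = -0.816497

j₁+j₂−J=1  J+j₁−j₂=0  J−j₁+j₂=4  j₁+j₂+J+1=6
(j₁±m₁, j₂±m₂, J±M) = (0,1,4,1,3,1)
P² = 24
sum k=1..1:
  [1] −1/6 = -1/6
S = -1/6
C² = P²·S² = 2/3 ; C = -0.816497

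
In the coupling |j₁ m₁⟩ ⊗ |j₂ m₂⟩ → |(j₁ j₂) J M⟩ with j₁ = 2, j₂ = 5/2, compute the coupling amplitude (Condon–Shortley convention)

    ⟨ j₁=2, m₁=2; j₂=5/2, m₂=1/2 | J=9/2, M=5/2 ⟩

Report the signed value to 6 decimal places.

j₁+j₂−J=0  J+j₁−j₂=4  J−j₁+j₂=5  j₁+j₂+J+1=10
(j₁±m₁, j₂±m₂, J±M) = (4,0,3,2,7,2)
P² = 23040
sum k=0..0:
  [0] +1/288 = 1/288
S = 1/288
C² = P²·S² = 5/18 ; C = +0.527046

+0.527046  (= +√(5/18))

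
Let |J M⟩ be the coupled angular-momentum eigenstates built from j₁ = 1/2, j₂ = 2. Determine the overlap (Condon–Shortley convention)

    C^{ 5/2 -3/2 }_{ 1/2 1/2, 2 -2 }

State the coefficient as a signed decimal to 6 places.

triangle: 0!*1!*4!/6! = 24/720
(j±m)!: 1!*0!*0!*4!*1!*4! = 576
prefactor² = (2J+1)*Δ*N² = 576/5
  k=0: +1/(0!*0!*0!*0!*1!*4!) = 1/24
Σ = 1/24  ⇒  CG² = 576/5*1/24² = 1/5
CG = +√(1/5) = +0.447214

+√(1/5) = +0.447214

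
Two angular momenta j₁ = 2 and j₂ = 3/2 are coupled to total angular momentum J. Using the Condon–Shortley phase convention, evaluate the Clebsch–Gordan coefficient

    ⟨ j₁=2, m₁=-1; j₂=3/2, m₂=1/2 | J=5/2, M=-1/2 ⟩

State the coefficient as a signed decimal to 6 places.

triangle: 1!*3!*2!/7! = 12/5040
(j±m)!: 1!*3!*2!*1!*2!*3! = 144
prefactor² = (2J+1)*Δ*N² = 72/35
  k=0: +1/(0!*1!*3!*2!*0!*0!) = 1/12
  k=1: −1/(1!*0!*2!*1!*1!*1!) = -1/2
Σ = -5/12  ⇒  CG² = 72/35*(-5/12)² = 5/14
CG = −√(5/14) = -0.597614

−√(5/14) = -0.597614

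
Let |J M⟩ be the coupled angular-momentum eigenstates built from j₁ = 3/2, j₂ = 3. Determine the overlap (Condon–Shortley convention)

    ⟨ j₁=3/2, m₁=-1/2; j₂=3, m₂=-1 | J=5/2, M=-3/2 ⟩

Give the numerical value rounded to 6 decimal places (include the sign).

-0.591608

j₁+j₂−J=2  J+j₁−j₂=1  J−j₁+j₂=4  j₁+j₂+J+1=8
(j₁±m₁, j₂±m₂, J±M) = (1,2,2,4,1,4)
P² = 576/35
sum k=1..2:
  [1] −1/6 = -1/6
  [2] +1/48 = 1/48
S = -7/48
C² = P²·S² = 7/20 ; C = -0.591608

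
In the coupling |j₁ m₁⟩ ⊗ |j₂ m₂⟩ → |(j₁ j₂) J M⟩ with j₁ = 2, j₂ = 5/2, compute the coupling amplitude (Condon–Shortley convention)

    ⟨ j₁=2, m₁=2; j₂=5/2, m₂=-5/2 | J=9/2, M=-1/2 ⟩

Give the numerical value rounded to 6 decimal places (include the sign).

triangle: 0!×4!×5!/10! = 2880/3628800
(j±m)!: 4!×0!×0!×5!×4!×5! = 8294400
prefactor² = (2J+1)×Δ×N² = 460800/7
  k=0: +1/(0!×0!×0!×0!×4!×5!) = 1/2880
Σ = 1/2880  ⇒  CG² = 460800/7×1/2880² = 1/126
CG = +√(1/126) = +0.089087

+0.089087  (= +√(1/126))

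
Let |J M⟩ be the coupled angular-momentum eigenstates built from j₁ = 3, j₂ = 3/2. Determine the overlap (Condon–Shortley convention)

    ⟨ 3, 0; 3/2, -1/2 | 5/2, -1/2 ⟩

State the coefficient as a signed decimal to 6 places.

√[6·2!4!1!/8! · 3!3!1!2!2!3!] = √(216/35)
  +(−1)^0/∏(0,2,3,1,1,0)! = 1/12  (running 1/12)
  +(−1)^1/∏(1,1,2,0,2,1)! = -1/4  (running -1/6)
⟨..|..⟩ = √(216/35)·(-1/6) = -0.414039

−√(6/35) = -0.414039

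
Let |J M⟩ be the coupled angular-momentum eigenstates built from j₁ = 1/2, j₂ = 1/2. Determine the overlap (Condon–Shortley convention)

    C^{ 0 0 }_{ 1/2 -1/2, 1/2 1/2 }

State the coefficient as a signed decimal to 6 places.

-0.707107  (= −√(1/2))

j₁+j₂−J=1  J+j₁−j₂=0  J−j₁+j₂=0  j₁+j₂+J+1=2
(j₁±m₁, j₂±m₂, J±M) = (0,1,1,0,0,0)
P² = 1/2
sum k=1..1:
  [1] −1/1 = -1
S = -1
C² = P²·S² = 1/2 ; C = -0.707107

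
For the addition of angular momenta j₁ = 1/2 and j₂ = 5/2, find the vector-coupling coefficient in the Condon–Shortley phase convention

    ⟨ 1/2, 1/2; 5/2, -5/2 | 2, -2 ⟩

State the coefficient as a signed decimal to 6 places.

+√(5/6) ≈ +0.912871

j₁+j₂−J=1  J+j₁−j₂=0  J−j₁+j₂=4  j₁+j₂+J+1=6
(j₁±m₁, j₂±m₂, J±M) = (1,0,0,5,0,4)
P² = 480
sum k=0..0:
  [0] +1/24 = 1/24
S = 1/24
C² = P²·S² = 5/6 ; C = +0.912871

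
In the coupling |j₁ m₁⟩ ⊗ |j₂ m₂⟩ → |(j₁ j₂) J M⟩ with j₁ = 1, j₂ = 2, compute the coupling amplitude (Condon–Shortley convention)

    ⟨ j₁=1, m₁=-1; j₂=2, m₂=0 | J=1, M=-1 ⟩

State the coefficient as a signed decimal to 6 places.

+0.316228  (= +√(1/10))

j₁+j₂−J=2  J+j₁−j₂=0  J−j₁+j₂=2  j₁+j₂+J+1=5
(j₁±m₁, j₂±m₂, J±M) = (0,2,2,2,0,2)
P² = 8/5
sum k=2..2:
  [2] +1/4 = 1/4
S = 1/4
C² = P²·S² = 1/10 ; C = +0.316228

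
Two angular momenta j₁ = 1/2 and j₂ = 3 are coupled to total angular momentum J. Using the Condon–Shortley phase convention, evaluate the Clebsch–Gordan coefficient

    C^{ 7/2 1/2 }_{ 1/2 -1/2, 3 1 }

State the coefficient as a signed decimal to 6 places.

√[8·0!1!6!/8! · 0!1!4!2!4!3!] = √(6912/7)
  +(−1)^0/∏(0,0,1,4,0,2)! = 1/48  (running 1/48)
⟨..|..⟩ = √(6912/7)·(1/48) = +0.654654

+0.654654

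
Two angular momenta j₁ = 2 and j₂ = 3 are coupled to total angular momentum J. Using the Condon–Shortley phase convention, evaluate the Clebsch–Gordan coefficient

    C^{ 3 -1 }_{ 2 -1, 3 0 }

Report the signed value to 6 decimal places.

j₁+j₂−J=2  J+j₁−j₂=2  J−j₁+j₂=4  j₁+j₂+J+1=9
(j₁±m₁, j₂±m₂, J±M) = (1,3,3,3,2,4)
P² = 96/5
sum k=1..2:
  [1] −1/8 = -1/8
  [2] +1/12 = 1/12
S = -1/24
C² = P²·S² = 1/30 ; C = -0.182574

-0.182574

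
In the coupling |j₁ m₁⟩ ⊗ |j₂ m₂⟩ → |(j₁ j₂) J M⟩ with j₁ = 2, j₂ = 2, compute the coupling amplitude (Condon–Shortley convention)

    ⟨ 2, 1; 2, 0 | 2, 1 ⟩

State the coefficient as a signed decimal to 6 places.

j₁+j₂−J=2  J+j₁−j₂=2  J−j₁+j₂=2  j₁+j₂+J+1=7
(j₁±m₁, j₂±m₂, J±M) = (3,1,2,2,3,1)
P² = 8/7
sum k=0..1:
  [0] +1/4 = 1/4
  [1] −1/2 = -1/2
S = -1/4
C² = P²·S² = 1/14 ; C = -0.267261

-0.267261  (= −√(1/14))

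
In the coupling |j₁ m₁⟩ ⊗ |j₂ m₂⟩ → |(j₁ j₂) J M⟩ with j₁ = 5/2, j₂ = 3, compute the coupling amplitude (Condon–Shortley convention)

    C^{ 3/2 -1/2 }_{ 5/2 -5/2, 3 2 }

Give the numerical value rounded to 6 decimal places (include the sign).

+0.487950

j₁+j₂−J=4  J+j₁−j₂=1  J−j₁+j₂=2  j₁+j₂+J+1=8
(j₁±m₁, j₂±m₂, J±M) = (0,5,5,1,1,2)
P² = 960/7
sum k=4..4:
  [4] +1/24 = 1/24
S = 1/24
C² = P²·S² = 5/21 ; C = +0.487950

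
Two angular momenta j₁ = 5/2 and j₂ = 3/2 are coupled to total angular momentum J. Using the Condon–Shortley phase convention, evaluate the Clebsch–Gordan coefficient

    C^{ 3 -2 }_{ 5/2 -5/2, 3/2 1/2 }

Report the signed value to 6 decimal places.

triangle: 1!×4!×2!/8! = 48/40320
(j±m)!: 0!×5!×2!×1!×1!×5! = 28800
prefactor² = (2J+1)×Δ×N² = 240
  k=1: −1/(1!×0!×4!×1!×0!×1!) = -1/24
Σ = -1/24  ⇒  CG² = 240×(-1/24)² = 5/12
CG = −√(5/12) = -0.645497

−√(5/12) = -0.645497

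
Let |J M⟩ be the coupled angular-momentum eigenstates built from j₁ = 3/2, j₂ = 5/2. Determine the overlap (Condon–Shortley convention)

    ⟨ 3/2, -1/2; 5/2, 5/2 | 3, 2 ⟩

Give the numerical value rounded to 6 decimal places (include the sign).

−√(5/12) ≈ -0.645497

j₁+j₂−J=1  J+j₁−j₂=2  J−j₁+j₂=4  j₁+j₂+J+1=8
(j₁±m₁, j₂±m₂, J±M) = (1,2,5,0,5,1)
P² = 240
sum k=1..1:
  [1] −1/24 = -1/24
S = -1/24
C² = P²·S² = 5/12 ; C = -0.645497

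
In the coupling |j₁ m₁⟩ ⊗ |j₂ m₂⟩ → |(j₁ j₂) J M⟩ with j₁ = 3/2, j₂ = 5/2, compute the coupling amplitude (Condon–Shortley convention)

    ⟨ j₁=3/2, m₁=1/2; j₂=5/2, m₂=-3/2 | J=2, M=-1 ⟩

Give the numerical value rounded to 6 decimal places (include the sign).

+√(1/42) = +0.154303

√[5·2!1!3!/7! · 2!1!1!4!1!3!] = √(24/7)
  +(−1)^0/∏(0,2,1,1,0,2)! = 1/4  (running 1/4)
  +(−1)^1/∏(1,1,0,0,1,3)! = -1/6  (running 1/12)
⟨..|..⟩ = √(24/7)·(1/12) = +0.154303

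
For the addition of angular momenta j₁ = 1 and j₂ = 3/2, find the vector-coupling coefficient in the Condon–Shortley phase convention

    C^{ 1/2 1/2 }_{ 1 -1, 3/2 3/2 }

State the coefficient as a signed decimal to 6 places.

+√(1/2) = +0.707107

triangle: 2!·0!·1!/4! = 2/24
(j±m)!: 0!·2!·3!·0!·1!·0! = 12
prefactor² = (2J+1)·Δ·N² = 2
  k=2: +1/(2!·0!·0!·1!·0!·0!) = 1/2
Σ = 1/2  ⇒  CG² = 2·1/2² = 1/2
CG = +√(1/2) = +0.707107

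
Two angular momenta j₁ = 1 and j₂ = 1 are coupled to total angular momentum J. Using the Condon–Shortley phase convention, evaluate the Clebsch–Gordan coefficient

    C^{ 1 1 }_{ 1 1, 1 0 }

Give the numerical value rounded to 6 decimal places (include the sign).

+0.707107  (= +√(1/2))

√[3·1!1!1!/4! · 2!0!1!1!2!0!] = √(1/2)
  +(−1)^0/∏(0,1,0,1,1,0)! = 1  (running 1)
⟨..|..⟩ = √(1/2)·(1) = +0.707107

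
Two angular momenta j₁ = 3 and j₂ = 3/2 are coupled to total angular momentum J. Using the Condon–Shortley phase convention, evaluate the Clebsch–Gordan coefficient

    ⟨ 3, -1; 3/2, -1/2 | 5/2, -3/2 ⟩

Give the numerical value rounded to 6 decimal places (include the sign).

−√(7/20) ≈ -0.591608

√[6·2!4!1!/8! · 2!4!1!2!1!4!] = √(576/35)
  +(−1)^0/∏(0,2,4,1,0,0)! = 1/48  (running 1/48)
  +(−1)^1/∏(1,1,3,0,1,1)! = -1/6  (running -7/48)
⟨..|..⟩ = √(576/35)·(-7/48) = -0.591608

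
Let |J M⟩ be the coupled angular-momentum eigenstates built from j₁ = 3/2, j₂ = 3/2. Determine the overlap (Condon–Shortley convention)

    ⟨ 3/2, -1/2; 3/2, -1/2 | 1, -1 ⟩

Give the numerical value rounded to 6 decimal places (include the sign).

-0.632456  (= −√(2/5))

triangle: 2!×1!×1!/5! = 2/120
(j±m)!: 1!×2!×1!×2!×0!×2! = 8
prefactor² = (2J+1)×Δ×N² = 2/5
  k=1: −1/(1!×1!×1!×0!×0!×1!) = -1
Σ = -1  ⇒  CG² = 2/5×(-1)² = 2/5
CG = −√(2/5) = -0.632456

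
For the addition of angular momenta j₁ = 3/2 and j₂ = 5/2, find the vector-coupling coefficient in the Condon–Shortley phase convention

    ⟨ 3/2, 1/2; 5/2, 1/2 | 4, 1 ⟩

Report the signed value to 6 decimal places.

j₁+j₂−J=0  J+j₁−j₂=3  J−j₁+j₂=5  j₁+j₂+J+1=9
(j₁±m₁, j₂±m₂, J±M) = (2,1,3,2,5,3)
P² = 2160/7
sum k=0..0:
  [0] +1/24 = 1/24
S = 1/24
C² = P²·S² = 15/28 ; C = +0.731925

+√(15/28) = +0.731925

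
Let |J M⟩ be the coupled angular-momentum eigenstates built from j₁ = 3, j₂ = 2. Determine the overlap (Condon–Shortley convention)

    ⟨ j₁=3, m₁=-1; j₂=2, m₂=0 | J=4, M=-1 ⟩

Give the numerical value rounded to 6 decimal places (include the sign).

-0.327327  (= −√(3/28))

j₁+j₂−J=1  J+j₁−j₂=5  J−j₁+j₂=3  j₁+j₂+J+1=10
(j₁±m₁, j₂±m₂, J±M) = (2,4,2,2,3,5)
P² = 1728/7
sum k=0..1:
  [0] +1/48 = 1/48
  [1] −1/24 = -1/24
S = -1/48
C² = P²·S² = 3/28 ; C = -0.327327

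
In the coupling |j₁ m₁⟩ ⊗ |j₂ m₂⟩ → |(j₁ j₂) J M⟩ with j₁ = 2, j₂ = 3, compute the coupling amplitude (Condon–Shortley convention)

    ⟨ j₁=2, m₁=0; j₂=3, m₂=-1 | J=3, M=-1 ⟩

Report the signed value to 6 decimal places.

triangle: 2!·2!·4!/9! = 96/362880
(j±m)!: 2!·2!·2!·4!·2!·4! = 9216
prefactor² = (2J+1)·Δ·N² = 256/15
  k=0: +1/(0!·2!·2!·2!·0!·2!) = 1/16
  k=1: −1/(1!·1!·1!·1!·1!·3!) = -1/6
  k=2: +1/(2!·0!·0!·0!·2!·4!) = 1/96
Σ = -3/32  ⇒  CG² = 256/15·(-3/32)² = 3/20
CG = −√(3/20) = -0.387298

−√(3/20) ≈ -0.387298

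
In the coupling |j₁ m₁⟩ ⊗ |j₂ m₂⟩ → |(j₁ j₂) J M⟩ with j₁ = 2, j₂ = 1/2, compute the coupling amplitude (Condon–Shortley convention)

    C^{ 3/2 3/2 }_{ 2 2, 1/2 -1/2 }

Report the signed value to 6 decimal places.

triangle: 1!·3!·0!/5! = 6/120
(j±m)!: 4!·0!·0!·1!·3!·0! = 144
prefactor² = (2J+1)·Δ·N² = 144/5
  k=0: +1/(0!·1!·0!·0!·3!·0!) = 1/6
Σ = 1/6  ⇒  CG² = 144/5·1/6² = 4/5
CG = +√(4/5) = +0.894427

+√(4/5) ≈ +0.894427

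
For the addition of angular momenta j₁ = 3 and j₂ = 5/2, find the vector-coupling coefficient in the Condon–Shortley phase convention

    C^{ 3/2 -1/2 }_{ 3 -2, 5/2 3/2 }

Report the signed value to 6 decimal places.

−√(1/21) = -0.218218

j₁+j₂−J=4  J+j₁−j₂=2  J−j₁+j₂=1  j₁+j₂+J+1=8
(j₁±m₁, j₂±m₂, J±M) = (1,5,4,1,1,2)
P² = 192/7
sum k=3..4:
  [3] −1/12 = -1/12
  [4] +1/24 = 1/24
S = -1/24
C² = P²·S² = 1/21 ; C = -0.218218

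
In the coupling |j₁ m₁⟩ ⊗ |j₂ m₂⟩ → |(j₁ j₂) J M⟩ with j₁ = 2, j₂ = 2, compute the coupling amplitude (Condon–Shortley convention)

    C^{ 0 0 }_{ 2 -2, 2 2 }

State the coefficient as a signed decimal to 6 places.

+√(1/5) ≈ +0.447214

triangle: 4!·0!·0!/5! = 24/120
(j±m)!: 0!·4!·4!·0!·0!·0! = 576
prefactor² = (2J+1)·Δ·N² = 576/5
  k=4: +1/(4!·0!·0!·0!·0!·0!) = 1/24
Σ = 1/24  ⇒  CG² = 576/5·1/24² = 1/5
CG = +√(1/5) = +0.447214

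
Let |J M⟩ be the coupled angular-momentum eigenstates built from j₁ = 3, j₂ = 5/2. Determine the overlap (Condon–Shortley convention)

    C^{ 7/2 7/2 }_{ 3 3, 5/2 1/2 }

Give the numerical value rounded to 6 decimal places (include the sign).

triangle: 2!·4!·3!/10! = 288/3628800
(j±m)!: 6!·0!·3!·2!·7!·0! = 43545600
prefactor² = (2J+1)·Δ·N² = 27648
  k=0: +1/(0!·2!·0!·3!·4!·0!) = 1/288
Σ = 1/288  ⇒  CG² = 27648·1/288² = 1/3
CG = +√(1/3) = +0.577350

+0.577350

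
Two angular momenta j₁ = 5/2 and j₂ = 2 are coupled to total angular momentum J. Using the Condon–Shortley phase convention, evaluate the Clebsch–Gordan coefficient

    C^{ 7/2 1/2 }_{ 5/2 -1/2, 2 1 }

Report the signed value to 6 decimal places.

triangle: 1!*4!*3!/9! = 144/362880
(j±m)!: 2!*3!*3!*1!*4!*3! = 10368
prefactor² = (2J+1)*Δ*N² = 1152/35
  k=0: +1/(0!*1!*3!*3!*1!*0!) = 1/36
  k=1: −1/(1!*0!*2!*2!*2!*1!) = -1/8
Σ = -7/72  ⇒  CG² = 1152/35*(-7/72)² = 14/45
CG = −√(14/45) = -0.557773

−√(14/45) = -0.557773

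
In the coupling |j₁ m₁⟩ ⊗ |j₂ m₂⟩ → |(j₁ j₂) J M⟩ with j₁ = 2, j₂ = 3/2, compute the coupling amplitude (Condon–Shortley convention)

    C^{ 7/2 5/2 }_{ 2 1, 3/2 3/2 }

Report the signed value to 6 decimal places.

+√(4/7) ≈ +0.755929

√[8·0!4!3!/8! · 3!1!3!0!6!1!] = √(5184/7)
  +(−1)^0/∏(0,0,1,3,3,0)! = 1/36  (running 1/36)
⟨..|..⟩ = √(5184/7)·(1/36) = +0.755929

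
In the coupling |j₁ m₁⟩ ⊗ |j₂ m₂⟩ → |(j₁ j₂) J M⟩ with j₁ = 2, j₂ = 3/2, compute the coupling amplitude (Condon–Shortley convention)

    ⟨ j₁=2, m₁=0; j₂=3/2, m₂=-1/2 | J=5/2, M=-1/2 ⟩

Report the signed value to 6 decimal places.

+√(3/35) ≈ +0.292770

triangle: 1!×3!×2!/7! = 12/5040
(j±m)!: 2!×2!×1!×2!×2!×3! = 96
prefactor² = (2J+1)×Δ×N² = 48/35
  k=0: +1/(0!×1!×2!×1!×1!×1!) = 1/2
  k=1: −1/(1!×0!×1!×0!×2!×2!) = -1/4
Σ = 1/4  ⇒  CG² = 48/35×1/4² = 3/35
CG = +√(3/35) = +0.292770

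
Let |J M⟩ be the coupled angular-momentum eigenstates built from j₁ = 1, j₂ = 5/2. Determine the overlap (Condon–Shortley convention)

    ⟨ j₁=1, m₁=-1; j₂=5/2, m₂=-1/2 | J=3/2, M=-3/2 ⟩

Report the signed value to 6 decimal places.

triangle: 2!·0!·3!/6! = 12/720
(j±m)!: 0!·2!·2!·3!·0!·3! = 144
prefactor² = (2J+1)·Δ·N² = 48/5
  k=2: +1/(2!·0!·0!·0!·0!·3!) = 1/12
Σ = 1/12  ⇒  CG² = 48/5·1/12² = 1/15
CG = +√(1/15) = +0.258199

+√(1/15) ≈ +0.258199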